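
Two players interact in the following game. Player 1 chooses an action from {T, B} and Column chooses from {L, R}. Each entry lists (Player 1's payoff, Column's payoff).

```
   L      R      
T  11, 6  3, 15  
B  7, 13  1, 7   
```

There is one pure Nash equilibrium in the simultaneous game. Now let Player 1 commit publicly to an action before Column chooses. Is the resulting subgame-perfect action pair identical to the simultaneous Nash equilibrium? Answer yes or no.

no

Work backward from Column's decision.
- T: BR = R, leader payoff 3.
- B: BR = L, leader payoff 7.
Player 1's induced payoffs are 3, 7, so Player 1 commits to B. Subgame-perfect outcome: (B, L) with payoffs (7, 13).
For the simultaneous game, intersect best replies.
Player 1's best replies: L→T; R→T.
Column's best replies: T→R; B→L.
Only (T, R) has each player best-responding; Nash payoffs (3, 15).
Sequential outcome (B, L) differs from the Nash profile (T, R).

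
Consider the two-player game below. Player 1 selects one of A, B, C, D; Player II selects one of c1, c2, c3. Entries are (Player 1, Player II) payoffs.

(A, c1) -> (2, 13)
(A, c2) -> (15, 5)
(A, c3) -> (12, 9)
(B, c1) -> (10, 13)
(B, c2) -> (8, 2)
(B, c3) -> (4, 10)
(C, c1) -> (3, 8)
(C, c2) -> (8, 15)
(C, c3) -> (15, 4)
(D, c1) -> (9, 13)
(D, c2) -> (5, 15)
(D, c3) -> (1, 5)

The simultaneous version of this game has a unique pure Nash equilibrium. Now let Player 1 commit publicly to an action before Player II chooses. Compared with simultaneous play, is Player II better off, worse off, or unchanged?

Solve by backward induction (Player 1 leads).
- A: BR = c1, leader payoff 2.
- B: BR = c1, leader payoff 10.
- C: BR = c2, leader payoff 8.
- D: BR = c2, leader payoff 5.
Maximizing over 2, 10, 8, 5, Player 1 chooses B. Subgame-perfect outcome: (B, c1) with payoffs (10, 13).
Under simultaneous play:
Player 1's best replies: c1→B; c2→A; c3→C.
Player II's best replies: A→c1; B→c1; C→c2; D→c2.
Only (B, c1) has each player best-responding; Nash payoffs (10, 13).
Player II earns 13 sequentially versus 13 at the Nash outcome: unchanged.

unchanged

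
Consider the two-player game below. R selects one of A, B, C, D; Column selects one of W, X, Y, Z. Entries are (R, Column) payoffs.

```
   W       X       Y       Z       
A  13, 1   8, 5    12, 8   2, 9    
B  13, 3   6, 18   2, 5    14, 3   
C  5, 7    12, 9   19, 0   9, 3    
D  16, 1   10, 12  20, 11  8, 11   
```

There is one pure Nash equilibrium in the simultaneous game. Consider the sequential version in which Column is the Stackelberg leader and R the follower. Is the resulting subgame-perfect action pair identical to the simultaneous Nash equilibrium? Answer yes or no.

no

Backward induction with Column moving first.
- W → R plays D (best of 13, 13, 5, 16); Column gets 1.
- X → R plays C (best of 8, 6, 12, 10); Column gets 9.
- Y → R plays D (best of 12, 2, 19, 20); Column gets 11.
- Z → R plays B (best of 2, 14, 9, 8); Column gets 3.
Among 1, 9, 11, 3, the best is 11 at Y. Subgame-perfect outcome: (D, Y) with payoffs (20, 11).
Now find the simultaneous Nash equilibrium.
R's best replies: W→D; X→C; Y→D; Z→B.
Column's best replies: A→Z; B→X; C→X; D→X.
Only (C, X) has each player best-responding; Nash payoffs (12, 9).
Sequential outcome (D, Y) differs from the Nash profile (C, X).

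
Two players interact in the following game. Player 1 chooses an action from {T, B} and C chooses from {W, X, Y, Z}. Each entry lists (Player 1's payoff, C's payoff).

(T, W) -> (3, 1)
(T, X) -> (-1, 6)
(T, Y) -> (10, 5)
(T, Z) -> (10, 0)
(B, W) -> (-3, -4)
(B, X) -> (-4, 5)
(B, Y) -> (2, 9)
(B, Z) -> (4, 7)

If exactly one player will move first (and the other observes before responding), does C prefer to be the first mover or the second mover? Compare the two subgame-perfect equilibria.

If Player 1 leads: C's best replies are T→X, B→Y; Player 1's induced payoffs -1, 2; outcome (B, Y), payoffs (2, 9).
If C leads: Player 1's best replies are W→T, X→T, Y→T, Z→T; C's induced payoffs 1, 6, 5, 0; outcome (T, X), payoffs (-1, 6).
C gets 6 moving first and 9 moving second, so C prefers to move second.

second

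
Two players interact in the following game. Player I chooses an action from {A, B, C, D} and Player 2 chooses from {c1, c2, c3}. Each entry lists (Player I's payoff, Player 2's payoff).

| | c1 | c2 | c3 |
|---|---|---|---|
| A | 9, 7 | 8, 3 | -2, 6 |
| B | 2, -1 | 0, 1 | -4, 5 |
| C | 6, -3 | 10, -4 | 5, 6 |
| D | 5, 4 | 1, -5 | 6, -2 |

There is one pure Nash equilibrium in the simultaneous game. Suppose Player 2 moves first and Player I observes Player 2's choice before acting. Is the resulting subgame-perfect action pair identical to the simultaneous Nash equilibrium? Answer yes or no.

yes

Solve by backward induction (Player 2 leads).
- c1: Player I compares 9, 2, 6, 5 and picks A; Player 2 would get 7.
- c2: Player I compares 8, 0, 10, 1 and picks C; Player 2 would get -4.
- c3: Player I compares -2, -4, 5, 6 and picks D; Player 2 would get -2.
Among 7, -4, -2, the best is 7 at c1. Subgame-perfect outcome: (A, c1) with payoffs (9, 7).
For the simultaneous game, intersect best replies.
Player I's best replies: c1→A; c2→C; c3→D.
Player 2's best replies: A→c1; B→c3; C→c3; D→c1.
Only (A, c1) has each player best-responding; Nash payoffs (9, 7).
Sequential outcome (A, c1) coincides with the Nash profile (A, c1).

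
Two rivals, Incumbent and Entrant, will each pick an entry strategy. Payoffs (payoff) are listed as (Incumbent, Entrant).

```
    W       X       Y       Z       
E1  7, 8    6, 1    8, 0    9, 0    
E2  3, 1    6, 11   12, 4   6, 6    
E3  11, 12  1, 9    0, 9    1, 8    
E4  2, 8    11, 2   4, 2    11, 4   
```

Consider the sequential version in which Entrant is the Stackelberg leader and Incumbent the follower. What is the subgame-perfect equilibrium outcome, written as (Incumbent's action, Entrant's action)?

(E3, W)

Work backward from Incumbent's decision.
- W → Incumbent plays E3 (best of 7, 3, 11, 2); Entrant gets 12.
- X → Incumbent plays E4 (best of 6, 6, 1, 11); Entrant gets 2.
- Y → Incumbent plays E2 (best of 8, 12, 0, 4); Entrant gets 4.
- Z → Incumbent plays E4 (best of 9, 6, 1, 11); Entrant gets 4.
Among 12, 2, 4, 4, the best is 12 at W. Subgame-perfect outcome: (E3, W) with payoffs (11, 12).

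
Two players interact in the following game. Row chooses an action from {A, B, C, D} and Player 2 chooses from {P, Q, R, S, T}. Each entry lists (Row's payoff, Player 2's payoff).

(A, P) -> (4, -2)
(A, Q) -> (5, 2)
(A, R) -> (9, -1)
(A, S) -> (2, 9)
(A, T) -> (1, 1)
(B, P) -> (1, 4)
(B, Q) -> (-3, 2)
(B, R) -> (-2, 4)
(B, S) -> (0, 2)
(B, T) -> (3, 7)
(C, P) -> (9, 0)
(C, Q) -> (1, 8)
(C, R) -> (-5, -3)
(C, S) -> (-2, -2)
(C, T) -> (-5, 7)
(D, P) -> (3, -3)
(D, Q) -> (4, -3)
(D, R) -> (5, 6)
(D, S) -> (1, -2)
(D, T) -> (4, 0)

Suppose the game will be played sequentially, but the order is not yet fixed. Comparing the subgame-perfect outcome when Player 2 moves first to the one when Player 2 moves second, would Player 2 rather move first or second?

first

If Row leads: Player 2's best replies are A→S, B→T, C→Q, D→R; Row's induced payoffs 2, 3, 1, 5; outcome (D, R), payoffs (5, 6).
If Player 2 leads: Row's best replies are P→C, Q→A, R→A, S→A, T→D; Player 2's induced payoffs 0, 2, -1, 9, 0; outcome (A, S), payoffs (2, 9).
Player 2 gets 9 moving first and 6 moving second, so Player 2 prefers to move first.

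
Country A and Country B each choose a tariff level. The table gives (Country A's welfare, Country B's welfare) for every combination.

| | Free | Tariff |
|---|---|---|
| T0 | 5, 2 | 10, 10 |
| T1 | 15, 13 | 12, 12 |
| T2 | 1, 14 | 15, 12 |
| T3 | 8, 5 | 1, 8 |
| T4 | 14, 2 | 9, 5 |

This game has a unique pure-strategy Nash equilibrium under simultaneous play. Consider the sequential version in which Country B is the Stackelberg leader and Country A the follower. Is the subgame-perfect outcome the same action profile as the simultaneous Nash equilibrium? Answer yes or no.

Country A best-responds to each possible Country B move:
- Free: BR = T1, leader payoff 13.
- Tariff: BR = T2, leader payoff 12.
Country B's induced payoffs are 13, 12, so Country B commits to Free. Subgame-perfect outcome: (T1, Free) with payoffs (15, 13).
Now find the simultaneous Nash equilibrium.
Country A's best replies: Free→T1; Tariff→T2.
Country B's best replies: T0→Tariff; T1→Free; T2→Free; T3→Tariff; T4→Tariff.
The unique mutual best reply is (T1, Free), giving (15, 13).
Sequential outcome (T1, Free) coincides with the Nash profile (T1, Free).

yes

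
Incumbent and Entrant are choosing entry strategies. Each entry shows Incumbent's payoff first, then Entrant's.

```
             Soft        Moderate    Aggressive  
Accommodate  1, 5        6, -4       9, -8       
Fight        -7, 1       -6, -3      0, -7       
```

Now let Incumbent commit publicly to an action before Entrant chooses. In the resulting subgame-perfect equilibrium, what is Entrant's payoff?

Solve by backward induction (Incumbent leads).
- Accommodate: Entrant compares 5, -4, -8 and picks Soft; Incumbent would get 1.
- Fight: Entrant compares 1, -3, -7 and picks Soft; Incumbent would get -7.
Maximizing over 1, -7, Incumbent chooses Accommodate. Subgame-perfect outcome: (Accommodate, Soft) with payoffs (1, 5).

5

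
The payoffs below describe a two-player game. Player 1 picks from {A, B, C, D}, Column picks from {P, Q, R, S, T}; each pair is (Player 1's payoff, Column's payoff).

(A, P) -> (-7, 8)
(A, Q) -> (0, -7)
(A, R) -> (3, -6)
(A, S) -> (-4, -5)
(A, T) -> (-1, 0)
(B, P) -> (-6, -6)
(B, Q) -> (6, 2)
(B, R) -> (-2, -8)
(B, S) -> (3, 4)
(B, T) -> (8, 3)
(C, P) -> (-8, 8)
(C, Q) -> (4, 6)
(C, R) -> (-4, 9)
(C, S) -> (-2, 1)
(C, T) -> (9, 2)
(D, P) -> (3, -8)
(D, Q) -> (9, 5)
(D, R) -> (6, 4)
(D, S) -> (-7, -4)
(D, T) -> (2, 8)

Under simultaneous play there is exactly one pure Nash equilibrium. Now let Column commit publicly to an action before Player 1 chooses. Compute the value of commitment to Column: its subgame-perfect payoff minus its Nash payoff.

Solve by backward induction (Column leads).
- P: Player 1 compares -7, -6, -8, 3 and picks D; Column would get -8.
- Q: Player 1 compares 0, 6, 4, 9 and picks D; Column would get 5.
- R: Player 1 compares 3, -2, -4, 6 and picks D; Column would get 4.
- S: Player 1 compares -4, 3, -2, -7 and picks B; Column would get 4.
- T: Player 1 compares -1, 8, 9, 2 and picks C; Column would get 2.
Among -8, 5, 4, 4, 2, the best is 5 at Q. Subgame-perfect outcome: (D, Q) with payoffs (9, 5).
Under simultaneous play:
Player 1's best replies: P→D; Q→D; R→D; S→B; T→C.
Column's best replies: A→P; B→S; C→R; D→T.
The unique mutual best reply is (B, S), giving (3, 4).
Column's commitment gain: 5 − 4 = 1.

1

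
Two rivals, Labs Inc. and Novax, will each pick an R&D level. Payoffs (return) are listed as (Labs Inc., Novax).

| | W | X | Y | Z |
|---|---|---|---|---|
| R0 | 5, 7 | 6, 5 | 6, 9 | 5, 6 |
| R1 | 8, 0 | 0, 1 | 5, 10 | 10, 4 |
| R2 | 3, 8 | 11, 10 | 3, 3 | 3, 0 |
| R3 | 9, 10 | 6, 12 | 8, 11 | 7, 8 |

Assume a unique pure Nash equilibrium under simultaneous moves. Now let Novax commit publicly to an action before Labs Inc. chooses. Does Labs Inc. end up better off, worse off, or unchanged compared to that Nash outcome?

worse off

Backward induction with Novax moving first.
- W → Labs Inc. plays R3 (best of 5, 8, 3, 9); Novax gets 10.
- X → Labs Inc. plays R2 (best of 6, 0, 11, 6); Novax gets 10.
- Y → Labs Inc. plays R3 (best of 6, 5, 3, 8); Novax gets 11.
- Z → Labs Inc. plays R1 (best of 5, 10, 3, 7); Novax gets 4.
Among 10, 10, 11, 4, the best is 11 at Y. Subgame-perfect outcome: (R3, Y) with payoffs (8, 11).
For the simultaneous game, intersect best replies.
Labs Inc.'s best replies: W→R3; X→R2; Y→R3; Z→R1.
Novax's best replies: R0→Y; R1→Y; R2→X; R3→X.
The unique mutual best reply is (R2, X), giving (11, 10).
Labs Inc. earns 8 sequentially versus 11 at the Nash outcome: worse off.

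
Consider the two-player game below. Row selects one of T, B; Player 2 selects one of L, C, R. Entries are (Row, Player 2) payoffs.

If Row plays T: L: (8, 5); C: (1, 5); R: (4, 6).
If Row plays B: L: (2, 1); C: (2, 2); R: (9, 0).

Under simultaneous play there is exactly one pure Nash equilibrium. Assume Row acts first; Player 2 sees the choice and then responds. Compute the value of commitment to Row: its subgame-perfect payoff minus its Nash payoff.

Player 2 best-responds to each possible Row move:
- T: Player 2 compares 5, 5, 6 and picks R; Row would get 4.
- B: Player 2 compares 1, 2, 0 and picks C; Row would get 2.
Row's induced payoffs are 4, 2, so Row commits to T. Subgame-perfect outcome: (T, R) with payoffs (4, 6).
Now find the simultaneous Nash equilibrium.
Row's best replies: L→T; C→B; R→B.
Player 2's best replies: T→R; B→C.
Only (B, C) has each player best-responding; Nash payoffs (2, 2).
Row's commitment gain: 4 − 2 = 2.

2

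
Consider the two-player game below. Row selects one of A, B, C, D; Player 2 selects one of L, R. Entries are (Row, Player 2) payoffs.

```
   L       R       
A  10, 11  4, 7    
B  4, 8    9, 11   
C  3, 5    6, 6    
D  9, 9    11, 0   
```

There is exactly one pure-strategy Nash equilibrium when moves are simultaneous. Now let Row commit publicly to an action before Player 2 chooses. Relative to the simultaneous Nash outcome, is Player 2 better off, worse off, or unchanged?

unchanged

Work backward from Player 2's decision.
- A → Player 2 plays L (best of 11, 7); Row gets 10.
- B → Player 2 plays R (best of 8, 11); Row gets 9.
- C → Player 2 plays R (best of 5, 6); Row gets 6.
- D → Player 2 plays L (best of 9, 0); Row gets 9.
Maximizing over 10, 9, 6, 9, Row chooses A. Subgame-perfect outcome: (A, L) with payoffs (10, 11).
For the simultaneous game, intersect best replies.
Row's best replies: L→A; R→D.
Player 2's best replies: A→L; B→R; C→R; D→L.
The unique mutual best reply is (A, L), giving (10, 11).
Player 2 earns 11 sequentially versus 11 at the Nash outcome: unchanged.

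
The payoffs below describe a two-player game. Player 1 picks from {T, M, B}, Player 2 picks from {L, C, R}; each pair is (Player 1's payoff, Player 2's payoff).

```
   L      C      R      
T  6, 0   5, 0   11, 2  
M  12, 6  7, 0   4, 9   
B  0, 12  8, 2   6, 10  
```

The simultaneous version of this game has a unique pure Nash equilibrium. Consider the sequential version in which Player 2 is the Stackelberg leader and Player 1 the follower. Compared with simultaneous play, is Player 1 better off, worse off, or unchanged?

better off

Solve by backward induction (Player 2 leads).
- L: Player 1 compares 6, 12, 0 and picks M; Player 2 would get 6.
- C: Player 1 compares 5, 7, 8 and picks B; Player 2 would get 2.
- R: Player 1 compares 11, 4, 6 and picks T; Player 2 would get 2.
Player 2's induced payoffs are 6, 2, 2, so Player 2 commits to L. Subgame-perfect outcome: (M, L) with payoffs (12, 6).
For the simultaneous game, intersect best replies.
Player 1's best replies: L→M; C→B; R→T.
Player 2's best replies: T→R; M→R; B→L.
The unique mutual best reply is (T, R), giving (11, 2).
Player 1 earns 12 sequentially versus 11 at the Nash outcome: better off.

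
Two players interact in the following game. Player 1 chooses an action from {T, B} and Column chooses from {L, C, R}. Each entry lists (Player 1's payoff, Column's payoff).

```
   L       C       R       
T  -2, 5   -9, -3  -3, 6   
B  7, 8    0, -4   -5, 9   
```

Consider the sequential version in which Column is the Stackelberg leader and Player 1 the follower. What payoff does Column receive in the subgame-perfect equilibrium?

Work backward from Player 1's decision.
- L: BR = B, leader payoff 8.
- C: BR = B, leader payoff -4.
- R: BR = T, leader payoff 6.
Maximizing over 8, -4, 6, Column chooses L. Subgame-perfect outcome: (B, L) with payoffs (7, 8).

8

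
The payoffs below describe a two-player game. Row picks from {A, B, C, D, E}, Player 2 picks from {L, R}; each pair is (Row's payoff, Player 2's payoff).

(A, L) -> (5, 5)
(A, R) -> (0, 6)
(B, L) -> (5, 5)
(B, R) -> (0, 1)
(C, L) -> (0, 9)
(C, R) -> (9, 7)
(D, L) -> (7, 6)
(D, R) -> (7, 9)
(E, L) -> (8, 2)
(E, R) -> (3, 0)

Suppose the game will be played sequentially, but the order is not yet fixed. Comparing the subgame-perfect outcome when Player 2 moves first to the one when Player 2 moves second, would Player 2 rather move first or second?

If Row leads: Player 2's best replies are A→R, B→L, C→L, D→R, E→L; Row's induced payoffs 0, 5, 0, 7, 8; outcome (E, L), payoffs (8, 2).
If Player 2 leads: Row's best replies are L→E, R→C; Player 2's induced payoffs 2, 7; outcome (C, R), payoffs (9, 7).
Player 2 gets 7 moving first and 2 moving second, so Player 2 prefers to move first.

first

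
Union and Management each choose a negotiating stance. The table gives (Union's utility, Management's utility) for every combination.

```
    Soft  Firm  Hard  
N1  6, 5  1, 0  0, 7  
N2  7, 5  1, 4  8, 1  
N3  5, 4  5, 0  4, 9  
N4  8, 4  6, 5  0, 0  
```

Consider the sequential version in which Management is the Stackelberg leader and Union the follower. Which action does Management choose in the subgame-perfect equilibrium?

Backward induction with Management moving first.
- Soft: Union compares 6, 7, 5, 8 and picks N4; Management would get 4.
- Firm: Union compares 1, 1, 5, 6 and picks N4; Management would get 5.
- Hard: Union compares 0, 8, 4, 0 and picks N2; Management would get 1.
Management's induced payoffs are 4, 5, 1, so Management commits to Firm. Subgame-perfect outcome: (N4, Firm) with payoffs (6, 5).

Firm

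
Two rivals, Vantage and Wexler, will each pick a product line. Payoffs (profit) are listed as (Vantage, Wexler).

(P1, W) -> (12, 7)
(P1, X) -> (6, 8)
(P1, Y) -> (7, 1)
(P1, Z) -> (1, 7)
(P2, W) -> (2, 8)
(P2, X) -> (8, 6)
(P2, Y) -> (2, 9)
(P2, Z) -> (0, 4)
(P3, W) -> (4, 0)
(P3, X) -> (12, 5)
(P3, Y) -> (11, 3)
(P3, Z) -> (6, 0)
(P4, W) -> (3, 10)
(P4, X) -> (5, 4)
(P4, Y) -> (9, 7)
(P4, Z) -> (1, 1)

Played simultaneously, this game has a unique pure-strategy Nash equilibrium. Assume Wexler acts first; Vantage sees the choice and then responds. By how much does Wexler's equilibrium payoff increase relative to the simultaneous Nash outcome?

Backward induction with Wexler moving first.
- W: BR = P1, leader payoff 7.
- X: BR = P3, leader payoff 5.
- Y: BR = P3, leader payoff 3.
- Z: BR = P3, leader payoff 0.
Among 7, 5, 3, 0, the best is 7 at W. Subgame-perfect outcome: (P1, W) with payoffs (12, 7).
Now find the simultaneous Nash equilibrium.
Vantage's best replies: W→P1; X→P3; Y→P3; Z→P3.
Wexler's best replies: P1→X; P2→Y; P3→X; P4→W.
The unique mutual best reply is (P3, X), giving (12, 5).
Wexler's commitment gain: 7 − 5 = 2.

2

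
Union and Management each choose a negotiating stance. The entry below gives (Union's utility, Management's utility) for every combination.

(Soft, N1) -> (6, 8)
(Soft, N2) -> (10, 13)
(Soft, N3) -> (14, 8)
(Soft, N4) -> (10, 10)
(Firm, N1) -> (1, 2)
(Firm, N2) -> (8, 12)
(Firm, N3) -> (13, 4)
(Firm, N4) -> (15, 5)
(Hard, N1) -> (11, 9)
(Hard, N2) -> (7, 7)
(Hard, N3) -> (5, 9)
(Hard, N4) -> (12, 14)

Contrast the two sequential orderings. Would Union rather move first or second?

If Union leads: Management's best replies are Soft→N2, Firm→N2, Hard→N4; Union's induced payoffs 10, 8, 12; outcome (Hard, N4), payoffs (12, 14).
If Management leads: Union's best replies are N1→Hard, N2→Soft, N3→Soft, N4→Firm; Management's induced payoffs 9, 13, 8, 5; outcome (Soft, N2), payoffs (10, 13).
Union gets 12 moving first and 10 moving second, so Union prefers to move first.

first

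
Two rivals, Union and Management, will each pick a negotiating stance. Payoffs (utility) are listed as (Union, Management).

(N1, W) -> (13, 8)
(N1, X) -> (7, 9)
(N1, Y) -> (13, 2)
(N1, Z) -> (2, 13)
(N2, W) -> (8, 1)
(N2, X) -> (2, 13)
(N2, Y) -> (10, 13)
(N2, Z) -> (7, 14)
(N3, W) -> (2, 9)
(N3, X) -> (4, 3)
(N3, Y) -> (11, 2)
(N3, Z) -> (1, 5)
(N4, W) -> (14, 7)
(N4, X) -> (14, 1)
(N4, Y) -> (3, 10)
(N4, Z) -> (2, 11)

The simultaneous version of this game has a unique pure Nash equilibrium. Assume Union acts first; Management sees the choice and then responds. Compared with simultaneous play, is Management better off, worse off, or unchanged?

Management best-responds to each possible Union move:
- N1: Management compares 8, 9, 2, 13 and picks Z; Union would get 2.
- N2: Management compares 1, 13, 13, 14 and picks Z; Union would get 7.
- N3: Management compares 9, 3, 2, 5 and picks W; Union would get 2.
- N4: Management compares 7, 1, 10, 11 and picks Z; Union would get 2.
Maximizing over 2, 7, 2, 2, Union chooses N2. Subgame-perfect outcome: (N2, Z) with payoffs (7, 14).
Under simultaneous play:
Union's best replies: W→N4; X→N4; Y→N1; Z→N2.
Management's best replies: N1→Z; N2→Z; N3→W; N4→Z.
Only (N2, Z) has each player best-responding; Nash payoffs (7, 14).
Management earns 14 sequentially versus 14 at the Nash outcome: unchanged.

unchanged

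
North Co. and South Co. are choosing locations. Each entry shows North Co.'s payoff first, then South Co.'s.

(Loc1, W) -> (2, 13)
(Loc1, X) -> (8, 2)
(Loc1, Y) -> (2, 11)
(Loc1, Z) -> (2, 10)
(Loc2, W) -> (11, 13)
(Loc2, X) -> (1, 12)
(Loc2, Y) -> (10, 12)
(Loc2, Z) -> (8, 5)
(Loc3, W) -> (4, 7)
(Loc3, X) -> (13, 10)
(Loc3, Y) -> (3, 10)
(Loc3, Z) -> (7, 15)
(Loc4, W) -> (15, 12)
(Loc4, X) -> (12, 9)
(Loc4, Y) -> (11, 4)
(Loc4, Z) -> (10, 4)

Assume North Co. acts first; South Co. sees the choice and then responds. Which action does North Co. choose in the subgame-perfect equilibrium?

Loc4

South Co. best-responds to each possible North Co. move:
- Loc1: BR = W, leader payoff 2.
- Loc2: BR = W, leader payoff 11.
- Loc3: BR = Z, leader payoff 7.
- Loc4: BR = W, leader payoff 15.
Among 2, 11, 7, 15, the best is 15 at Loc4. Subgame-perfect outcome: (Loc4, W) with payoffs (15, 12).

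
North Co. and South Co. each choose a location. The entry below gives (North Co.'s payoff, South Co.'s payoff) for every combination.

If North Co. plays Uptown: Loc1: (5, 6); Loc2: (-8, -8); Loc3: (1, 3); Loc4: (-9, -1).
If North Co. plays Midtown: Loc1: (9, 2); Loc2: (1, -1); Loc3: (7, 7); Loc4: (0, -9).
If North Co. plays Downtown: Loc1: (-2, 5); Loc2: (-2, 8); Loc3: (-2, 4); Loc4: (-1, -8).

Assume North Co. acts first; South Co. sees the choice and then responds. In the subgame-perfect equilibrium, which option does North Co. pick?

Work backward from South Co.'s decision.
- Uptown: BR = Loc1, leader payoff 5.
- Midtown: BR = Loc3, leader payoff 7.
- Downtown: BR = Loc2, leader payoff -2.
Among 5, 7, -2, the best is 7 at Midtown. Subgame-perfect outcome: (Midtown, Loc3) with payoffs (7, 7).

Midtown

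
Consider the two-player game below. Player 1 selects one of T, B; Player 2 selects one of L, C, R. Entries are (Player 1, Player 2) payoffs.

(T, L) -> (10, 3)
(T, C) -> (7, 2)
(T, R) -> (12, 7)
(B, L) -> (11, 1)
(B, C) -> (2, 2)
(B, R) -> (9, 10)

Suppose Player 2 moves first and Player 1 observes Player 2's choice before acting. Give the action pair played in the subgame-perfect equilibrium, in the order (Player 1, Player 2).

(T, R)

Work backward from Player 1's decision.
- L → Player 1 plays B (best of 10, 11); Player 2 gets 1.
- C → Player 1 plays T (best of 7, 2); Player 2 gets 2.
- R → Player 1 plays T (best of 12, 9); Player 2 gets 7.
Maximizing over 1, 2, 7, Player 2 chooses R. Subgame-perfect outcome: (T, R) with payoffs (12, 7).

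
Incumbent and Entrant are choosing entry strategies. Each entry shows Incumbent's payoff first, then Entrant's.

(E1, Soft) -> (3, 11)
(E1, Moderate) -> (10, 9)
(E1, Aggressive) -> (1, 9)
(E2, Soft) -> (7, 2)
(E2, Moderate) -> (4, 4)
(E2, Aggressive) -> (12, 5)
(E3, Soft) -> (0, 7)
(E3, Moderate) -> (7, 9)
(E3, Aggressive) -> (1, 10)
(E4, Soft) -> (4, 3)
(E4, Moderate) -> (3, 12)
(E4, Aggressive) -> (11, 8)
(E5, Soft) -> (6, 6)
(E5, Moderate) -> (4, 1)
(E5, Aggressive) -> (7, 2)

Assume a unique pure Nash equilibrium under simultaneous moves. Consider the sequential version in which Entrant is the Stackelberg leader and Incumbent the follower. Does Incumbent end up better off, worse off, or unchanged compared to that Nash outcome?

worse off

Work backward from Incumbent's decision.
- Soft: Incumbent compares 3, 7, 0, 4, 6 and picks E2; Entrant would get 2.
- Moderate: Incumbent compares 10, 4, 7, 3, 4 and picks E1; Entrant would get 9.
- Aggressive: Incumbent compares 1, 12, 1, 11, 7 and picks E2; Entrant would get 5.
Entrant's induced payoffs are 2, 9, 5, so Entrant commits to Moderate. Subgame-perfect outcome: (E1, Moderate) with payoffs (10, 9).
Now find the simultaneous Nash equilibrium.
Incumbent's best replies: Soft→E2; Moderate→E1; Aggressive→E2.
Entrant's best replies: E1→Soft; E2→Aggressive; E3→Aggressive; E4→Moderate; E5→Soft.
The unique mutual best reply is (E2, Aggressive), giving (12, 5).
Incumbent earns 10 sequentially versus 12 at the Nash outcome: worse off.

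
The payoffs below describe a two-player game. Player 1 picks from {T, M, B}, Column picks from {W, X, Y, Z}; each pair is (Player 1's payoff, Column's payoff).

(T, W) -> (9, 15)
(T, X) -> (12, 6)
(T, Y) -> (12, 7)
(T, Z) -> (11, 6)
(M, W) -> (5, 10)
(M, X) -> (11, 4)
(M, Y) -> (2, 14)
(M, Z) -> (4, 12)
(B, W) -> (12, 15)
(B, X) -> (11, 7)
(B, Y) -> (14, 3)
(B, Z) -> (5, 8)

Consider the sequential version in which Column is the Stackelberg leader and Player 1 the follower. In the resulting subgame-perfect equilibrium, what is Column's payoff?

Work backward from Player 1's decision.
- W: BR = B, leader payoff 15.
- X: BR = T, leader payoff 6.
- Y: BR = B, leader payoff 3.
- Z: BR = T, leader payoff 6.
Column's induced payoffs are 15, 6, 3, 6, so Column commits to W. Subgame-perfect outcome: (B, W) with payoffs (12, 15).

15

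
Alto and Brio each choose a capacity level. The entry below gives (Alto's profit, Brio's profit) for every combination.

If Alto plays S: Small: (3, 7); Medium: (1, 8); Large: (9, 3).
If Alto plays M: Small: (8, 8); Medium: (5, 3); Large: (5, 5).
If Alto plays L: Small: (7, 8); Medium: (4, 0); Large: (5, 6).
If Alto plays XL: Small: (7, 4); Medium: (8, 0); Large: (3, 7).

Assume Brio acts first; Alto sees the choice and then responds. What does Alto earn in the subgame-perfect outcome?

8

Backward induction with Brio moving first.
- Small: BR = M, leader payoff 8.
- Medium: BR = XL, leader payoff 0.
- Large: BR = S, leader payoff 3.
Maximizing over 8, 0, 3, Brio chooses Small. Subgame-perfect outcome: (M, Small) with payoffs (8, 8).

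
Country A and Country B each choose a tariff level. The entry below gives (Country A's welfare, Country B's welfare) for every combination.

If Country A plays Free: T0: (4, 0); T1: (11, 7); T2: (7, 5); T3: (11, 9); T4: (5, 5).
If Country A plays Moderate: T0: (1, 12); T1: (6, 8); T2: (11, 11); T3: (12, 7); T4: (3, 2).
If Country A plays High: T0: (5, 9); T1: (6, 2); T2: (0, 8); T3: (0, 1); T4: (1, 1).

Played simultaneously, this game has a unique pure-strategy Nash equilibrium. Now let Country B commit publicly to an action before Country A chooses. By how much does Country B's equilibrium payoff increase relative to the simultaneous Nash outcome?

2

Backward induction with Country B moving first.
- T0: BR = High, leader payoff 9.
- T1: BR = Free, leader payoff 7.
- T2: BR = Moderate, leader payoff 11.
- T3: BR = Moderate, leader payoff 7.
- T4: BR = Free, leader payoff 5.
Maximizing over 9, 7, 11, 7, 5, Country B chooses T2. Subgame-perfect outcome: (Moderate, T2) with payoffs (11, 11).
Under simultaneous play:
Country A's best replies: T0→High; T1→Free; T2→Moderate; T3→Moderate; T4→Free.
Country B's best replies: Free→T3; Moderate→T0; High→T0.
The unique mutual best reply is (High, T0), giving (5, 9).
Country B's commitment gain: 11 − 9 = 2.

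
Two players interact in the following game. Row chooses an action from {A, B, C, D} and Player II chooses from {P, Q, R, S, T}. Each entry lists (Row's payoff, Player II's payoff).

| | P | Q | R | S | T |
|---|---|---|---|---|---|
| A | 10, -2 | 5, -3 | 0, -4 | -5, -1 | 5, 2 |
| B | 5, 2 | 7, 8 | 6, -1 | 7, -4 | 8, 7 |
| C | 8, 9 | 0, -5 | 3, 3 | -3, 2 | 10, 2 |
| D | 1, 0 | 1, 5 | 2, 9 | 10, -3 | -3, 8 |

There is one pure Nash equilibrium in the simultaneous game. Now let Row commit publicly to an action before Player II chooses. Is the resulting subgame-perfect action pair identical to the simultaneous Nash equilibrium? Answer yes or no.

no

Player II best-responds to each possible Row move:
- A: BR = T, leader payoff 5.
- B: BR = Q, leader payoff 7.
- C: BR = P, leader payoff 8.
- D: BR = R, leader payoff 2.
Among 5, 7, 8, 2, the best is 8 at C. Subgame-perfect outcome: (C, P) with payoffs (8, 9).
For the simultaneous game, intersect best replies.
Row's best replies: P→A; Q→B; R→B; S→D; T→C.
Player II's best replies: A→T; B→Q; C→P; D→R.
Only (B, Q) has each player best-responding; Nash payoffs (7, 8).
Sequential outcome (C, P) differs from the Nash profile (B, Q).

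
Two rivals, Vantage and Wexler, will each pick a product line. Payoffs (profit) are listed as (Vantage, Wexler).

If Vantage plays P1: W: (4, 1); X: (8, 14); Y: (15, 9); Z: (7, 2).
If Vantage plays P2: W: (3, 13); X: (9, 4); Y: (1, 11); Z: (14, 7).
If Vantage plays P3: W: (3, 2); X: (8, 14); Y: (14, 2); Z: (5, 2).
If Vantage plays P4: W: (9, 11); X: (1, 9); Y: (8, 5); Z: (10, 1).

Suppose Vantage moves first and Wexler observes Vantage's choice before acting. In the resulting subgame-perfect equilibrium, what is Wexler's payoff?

11

Wexler best-responds to each possible Vantage move:
- P1 → Wexler plays X (best of 1, 14, 9, 2); Vantage gets 8.
- P2 → Wexler plays W (best of 13, 4, 11, 7); Vantage gets 3.
- P3 → Wexler plays X (best of 2, 14, 2, 2); Vantage gets 8.
- P4 → Wexler plays W (best of 11, 9, 5, 1); Vantage gets 9.
Vantage's induced payoffs are 8, 3, 8, 9, so Vantage commits to P4. Subgame-perfect outcome: (P4, W) with payoffs (9, 11).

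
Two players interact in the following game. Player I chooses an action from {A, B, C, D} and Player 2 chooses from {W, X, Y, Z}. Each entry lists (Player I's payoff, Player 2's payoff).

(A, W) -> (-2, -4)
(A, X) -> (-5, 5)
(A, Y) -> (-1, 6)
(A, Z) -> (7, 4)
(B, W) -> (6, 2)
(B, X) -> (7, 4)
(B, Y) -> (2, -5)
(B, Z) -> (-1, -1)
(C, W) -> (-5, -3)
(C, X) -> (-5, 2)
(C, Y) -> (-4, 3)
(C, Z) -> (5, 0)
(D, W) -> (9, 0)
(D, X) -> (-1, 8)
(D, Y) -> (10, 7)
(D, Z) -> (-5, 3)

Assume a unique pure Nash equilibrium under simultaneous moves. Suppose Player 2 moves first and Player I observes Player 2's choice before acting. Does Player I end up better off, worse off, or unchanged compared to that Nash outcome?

Work backward from Player I's decision.
- W → Player I plays D (best of -2, 6, -5, 9); Player 2 gets 0.
- X → Player I plays B (best of -5, 7, -5, -1); Player 2 gets 4.
- Y → Player I plays D (best of -1, 2, -4, 10); Player 2 gets 7.
- Z → Player I plays A (best of 7, -1, 5, -5); Player 2 gets 4.
Among 0, 4, 7, 4, the best is 7 at Y. Subgame-perfect outcome: (D, Y) with payoffs (10, 7).
For the simultaneous game, intersect best replies.
Player I's best replies: W→D; X→B; Y→D; Z→A.
Player 2's best replies: A→Y; B→X; C→Y; D→X.
Only (B, X) has each player best-responding; Nash payoffs (7, 4).
Player I earns 10 sequentially versus 7 at the Nash outcome: better off.

better off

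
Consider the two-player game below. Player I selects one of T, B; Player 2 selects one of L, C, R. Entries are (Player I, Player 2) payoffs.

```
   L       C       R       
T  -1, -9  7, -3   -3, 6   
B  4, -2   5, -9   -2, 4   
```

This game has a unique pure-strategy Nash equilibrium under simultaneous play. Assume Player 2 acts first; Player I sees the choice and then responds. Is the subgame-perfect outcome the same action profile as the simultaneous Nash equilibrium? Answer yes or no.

yes

Player I best-responds to each possible Player 2 move:
- L: Player I compares -1, 4 and picks B; Player 2 would get -2.
- C: Player I compares 7, 5 and picks T; Player 2 would get -3.
- R: Player I compares -3, -2 and picks B; Player 2 would get 4.
Among -2, -3, 4, the best is 4 at R. Subgame-perfect outcome: (B, R) with payoffs (-2, 4).
For the simultaneous game, intersect best replies.
Player I's best replies: L→B; C→T; R→B.
Player 2's best replies: T→R; B→R.
The unique mutual best reply is (B, R), giving (-2, 4).
Sequential outcome (B, R) coincides with the Nash profile (B, R).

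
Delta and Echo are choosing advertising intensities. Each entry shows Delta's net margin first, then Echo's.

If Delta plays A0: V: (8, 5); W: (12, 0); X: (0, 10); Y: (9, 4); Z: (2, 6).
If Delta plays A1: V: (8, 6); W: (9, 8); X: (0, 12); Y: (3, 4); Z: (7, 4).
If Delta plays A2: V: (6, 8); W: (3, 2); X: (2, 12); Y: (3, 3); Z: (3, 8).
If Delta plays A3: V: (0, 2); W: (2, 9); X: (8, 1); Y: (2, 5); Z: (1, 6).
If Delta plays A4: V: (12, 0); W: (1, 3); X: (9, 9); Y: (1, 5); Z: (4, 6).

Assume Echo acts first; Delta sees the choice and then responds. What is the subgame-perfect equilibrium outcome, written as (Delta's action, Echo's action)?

Delta best-responds to each possible Echo move:
- V → Delta plays A4 (best of 8, 8, 6, 0, 12); Echo gets 0.
- W → Delta plays A0 (best of 12, 9, 3, 2, 1); Echo gets 0.
- X → Delta plays A4 (best of 0, 0, 2, 8, 9); Echo gets 9.
- Y → Delta plays A0 (best of 9, 3, 3, 2, 1); Echo gets 4.
- Z → Delta plays A1 (best of 2, 7, 3, 1, 4); Echo gets 4.
Echo's induced payoffs are 0, 0, 9, 4, 4, so Echo commits to X. Subgame-perfect outcome: (A4, X) with payoffs (9, 9).

(A4, X)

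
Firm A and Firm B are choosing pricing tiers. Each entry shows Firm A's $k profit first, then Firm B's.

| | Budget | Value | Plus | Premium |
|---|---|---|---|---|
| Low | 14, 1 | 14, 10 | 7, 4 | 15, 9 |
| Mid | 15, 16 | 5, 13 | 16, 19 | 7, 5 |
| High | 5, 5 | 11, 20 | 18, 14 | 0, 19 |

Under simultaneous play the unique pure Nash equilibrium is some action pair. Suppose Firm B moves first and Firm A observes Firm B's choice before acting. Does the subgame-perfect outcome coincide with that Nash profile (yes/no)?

Backward induction with Firm B moving first.
- Budget: BR = Mid, leader payoff 16.
- Value: BR = Low, leader payoff 10.
- Plus: BR = High, leader payoff 14.
- Premium: BR = Low, leader payoff 9.
Among 16, 10, 14, 9, the best is 16 at Budget. Subgame-perfect outcome: (Mid, Budget) with payoffs (15, 16).
For the simultaneous game, intersect best replies.
Firm A's best replies: Budget→Mid; Value→Low; Plus→High; Premium→Low.
Firm B's best replies: Low→Value; Mid→Plus; High→Value.
Only (Low, Value) has each player best-responding; Nash payoffs (14, 10).
Sequential outcome (Mid, Budget) differs from the Nash profile (Low, Value).

no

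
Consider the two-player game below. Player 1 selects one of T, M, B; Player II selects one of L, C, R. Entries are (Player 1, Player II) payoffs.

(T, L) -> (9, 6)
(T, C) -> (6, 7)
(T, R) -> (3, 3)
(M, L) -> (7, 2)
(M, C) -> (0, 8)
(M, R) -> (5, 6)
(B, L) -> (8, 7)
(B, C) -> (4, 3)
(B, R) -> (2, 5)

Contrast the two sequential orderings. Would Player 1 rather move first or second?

first

If Player 1 leads: Player II's best replies are T→C, M→C, B→L; Player 1's induced payoffs 6, 0, 8; outcome (B, L), payoffs (8, 7).
If Player II leads: Player 1's best replies are L→T, C→T, R→M; Player II's induced payoffs 6, 7, 6; outcome (T, C), payoffs (6, 7).
Player 1 gets 8 moving first and 6 moving second, so Player 1 prefers to move first.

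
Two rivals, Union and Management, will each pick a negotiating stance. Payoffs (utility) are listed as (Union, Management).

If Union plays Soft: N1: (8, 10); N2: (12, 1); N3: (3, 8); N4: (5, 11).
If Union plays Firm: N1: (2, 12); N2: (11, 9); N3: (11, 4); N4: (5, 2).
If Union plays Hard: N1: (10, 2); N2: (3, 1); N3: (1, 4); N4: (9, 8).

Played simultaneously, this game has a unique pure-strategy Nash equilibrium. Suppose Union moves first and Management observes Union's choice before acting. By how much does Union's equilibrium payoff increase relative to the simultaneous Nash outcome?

0

Backward induction with Union moving first.
- Soft: Management compares 10, 1, 8, 11 and picks N4; Union would get 5.
- Firm: Management compares 12, 9, 4, 2 and picks N1; Union would get 2.
- Hard: Management compares 2, 1, 4, 8 and picks N4; Union would get 9.
Maximizing over 5, 2, 9, Union chooses Hard. Subgame-perfect outcome: (Hard, N4) with payoffs (9, 8).
Under simultaneous play:
Union's best replies: N1→Hard; N2→Soft; N3→Firm; N4→Hard.
Management's best replies: Soft→N4; Firm→N1; Hard→N4.
Only (Hard, N4) has each player best-responding; Nash payoffs (9, 8).
Union's commitment gain: 9 − 9 = 0.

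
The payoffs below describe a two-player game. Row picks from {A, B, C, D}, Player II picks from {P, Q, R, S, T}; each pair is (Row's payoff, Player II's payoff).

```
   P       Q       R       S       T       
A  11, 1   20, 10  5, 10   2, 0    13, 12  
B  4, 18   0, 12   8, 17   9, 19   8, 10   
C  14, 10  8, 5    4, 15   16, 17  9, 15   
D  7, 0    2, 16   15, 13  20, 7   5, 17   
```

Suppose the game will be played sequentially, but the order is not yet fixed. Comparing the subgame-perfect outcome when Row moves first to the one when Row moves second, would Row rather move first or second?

If Row leads: Player II's best replies are A→T, B→S, C→S, D→T; Row's induced payoffs 13, 9, 16, 5; outcome (C, S), payoffs (16, 17).
If Player II leads: Row's best replies are P→C, Q→A, R→D, S→D, T→A; Player II's induced payoffs 10, 10, 13, 7, 12; outcome (D, R), payoffs (15, 13).
Row gets 16 moving first and 15 moving second, so Row prefers to move first.

first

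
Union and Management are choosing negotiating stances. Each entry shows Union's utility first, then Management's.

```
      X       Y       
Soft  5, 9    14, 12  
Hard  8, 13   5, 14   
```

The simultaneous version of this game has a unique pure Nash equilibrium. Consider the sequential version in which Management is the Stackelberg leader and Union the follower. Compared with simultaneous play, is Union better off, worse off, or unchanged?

worse off

Solve by backward induction (Management leads).
- X → Union plays Hard (best of 5, 8); Management gets 13.
- Y → Union plays Soft (best of 14, 5); Management gets 12.
Among 13, 12, the best is 13 at X. Subgame-perfect outcome: (Hard, X) with payoffs (8, 13).
Now find the simultaneous Nash equilibrium.
Union's best replies: X→Hard; Y→Soft.
Management's best replies: Soft→Y; Hard→Y.
The unique mutual best reply is (Soft, Y), giving (14, 12).
Union earns 8 sequentially versus 14 at the Nash outcome: worse off.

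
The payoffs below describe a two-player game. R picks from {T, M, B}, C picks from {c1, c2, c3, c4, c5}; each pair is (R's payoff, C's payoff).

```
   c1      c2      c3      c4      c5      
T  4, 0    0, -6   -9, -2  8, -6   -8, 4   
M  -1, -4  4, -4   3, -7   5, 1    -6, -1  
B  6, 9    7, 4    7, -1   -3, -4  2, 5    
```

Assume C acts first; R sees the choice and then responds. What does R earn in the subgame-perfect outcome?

Backward induction with C moving first.
- c1 → R plays B (best of 4, -1, 6); C gets 9.
- c2 → R plays B (best of 0, 4, 7); C gets 4.
- c3 → R plays B (best of -9, 3, 7); C gets -1.
- c4 → R plays T (best of 8, 5, -3); C gets -6.
- c5 → R plays B (best of -8, -6, 2); C gets 5.
Maximizing over 9, 4, -1, -6, 5, C chooses c1. Subgame-perfect outcome: (B, c1) with payoffs (6, 9).

6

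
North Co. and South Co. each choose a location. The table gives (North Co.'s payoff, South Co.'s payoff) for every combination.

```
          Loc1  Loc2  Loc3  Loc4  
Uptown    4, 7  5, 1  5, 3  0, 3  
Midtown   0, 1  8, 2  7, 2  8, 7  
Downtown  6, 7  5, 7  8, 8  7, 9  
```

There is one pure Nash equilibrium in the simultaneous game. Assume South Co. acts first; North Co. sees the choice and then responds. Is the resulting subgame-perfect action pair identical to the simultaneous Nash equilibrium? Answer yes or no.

no

Solve by backward induction (South Co. leads).
- Loc1: North Co. compares 4, 0, 6 and picks Downtown; South Co. would get 7.
- Loc2: North Co. compares 5, 8, 5 and picks Midtown; South Co. would get 2.
- Loc3: North Co. compares 5, 7, 8 and picks Downtown; South Co. would get 8.
- Loc4: North Co. compares 0, 8, 7 and picks Midtown; South Co. would get 7.
Among 7, 2, 8, 7, the best is 8 at Loc3. Subgame-perfect outcome: (Downtown, Loc3) with payoffs (8, 8).
Under simultaneous play:
North Co.'s best replies: Loc1→Downtown; Loc2→Midtown; Loc3→Downtown; Loc4→Midtown.
South Co.'s best replies: Uptown→Loc1; Midtown→Loc4; Downtown→Loc4.
Only (Midtown, Loc4) has each player best-responding; Nash payoffs (8, 7).
Sequential outcome (Downtown, Loc3) differs from the Nash profile (Midtown, Loc4).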